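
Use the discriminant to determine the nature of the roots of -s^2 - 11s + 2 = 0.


D = b^2 - 4ac = (-11)^2 - 4(-1)(2) = 121 + 8 = 129
Since D > 0: two distinct irrational roots


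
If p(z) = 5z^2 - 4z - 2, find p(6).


Using direct substitution:
  5 * (6)^2 = 180
  -4 * (6)^1 = -24
  constant: -2
Sum = 180 - 24 - 2 = 154


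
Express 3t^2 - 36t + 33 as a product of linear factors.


Roots satisfy r1 + r2 = -b/a = 12 and r1*r2 = c/a = 11.
So r1 = 11, r2 = 1.
3t^2 - 36t + 33 = 3(t - r1)(t - r2) = 3(t - 11)(t - 1)


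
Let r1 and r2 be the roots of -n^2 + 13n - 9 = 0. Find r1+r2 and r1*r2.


For an^2+bn+c=0: sum = -b/a, product = c/a.
a=-1, b=13, c=-9
Sum = -(13)/-1 = 13
Product = (-9)/-1 = 9


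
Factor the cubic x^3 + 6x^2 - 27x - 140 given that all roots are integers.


Try integer roots (divisors of -140). x=5: p(5)=0.
Divide out (x - 5): quotient is x^2 + 11x + 28.
Factor the quadratic: (x + 7)(x + 4)
Result: (x - 5)(x + 7)(x + 4)


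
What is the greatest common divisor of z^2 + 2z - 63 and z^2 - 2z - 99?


Factor each:
  z^2 + 2z - 63 = (z + 9)(z - 7)
  z^2 - 2z - 99 = (z + 9)(z - 11)
Common monic factor: z + 9


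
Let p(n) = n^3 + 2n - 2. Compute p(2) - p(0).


p(2) = 10
p(0) = -2
p(2) - p(0) = 10 + 2 = 12


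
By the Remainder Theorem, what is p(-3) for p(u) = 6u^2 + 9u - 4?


By the Remainder Theorem, the remainder equals p(-3):
  6*(-3)^2 = 54
  9*(-3)^1 = -27
  constant: -4
Sum: 54 - 27 - 4 = 23


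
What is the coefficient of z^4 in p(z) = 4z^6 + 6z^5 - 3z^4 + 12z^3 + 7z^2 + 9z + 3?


Read off the coefficient of z^4: -3


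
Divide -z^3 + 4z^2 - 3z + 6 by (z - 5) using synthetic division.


Synthetic division with c = 5. Coefficients: -1, 4, -3, 6
Bring down -1.
  -1 * 5 = -5; -5 + 4 = -1
  -1 * 5 = -5; -5 - 3 = -8
  -8 * 5 = -40; -40 + 6 = -34
Quotient: -z^2 - z - 8, Remainder: -34


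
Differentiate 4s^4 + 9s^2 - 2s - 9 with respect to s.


Apply the power rule term by term:
  d/ds(4s^4) = 16s^3
  d/ds(9s^2) = 18s
  d/ds(-2s) = -2
  d/ds(-9) = 0
p'(s) = 16s^3 + 18s - 2


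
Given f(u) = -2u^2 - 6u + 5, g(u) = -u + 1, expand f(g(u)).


Substitute g(u) into f:
f(g(u)) = -2*(-u + 1)^2 + (-6)*(-u + 1) + 5
(-u + 1)^2 = u^2 - 2u + 1
Expand and combine: -2u^2 + 10u - 3


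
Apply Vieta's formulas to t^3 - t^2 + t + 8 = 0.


Monic cubic t^3+bt^2+ct+d=0: sum=-b, pairwise sum=c, product=-d.
b=-1, c=1, d=8
r1+r2+r3 = 1
r1r2+r1r3+r2r3 = 1
r1r2r3 = -8


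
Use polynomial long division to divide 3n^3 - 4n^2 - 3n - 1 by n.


(3n^3 - 4n^2 - 3n - 1) / (n)
Step 1: 3n^2 * (n) = 3n^3; subtract.
Step 2: -4n * (n) = -4n^2; subtract.
Step 3: -3 * (n) = -3n; subtract.
Quotient: 3n^2 - 4n - 3, Remainder: -1


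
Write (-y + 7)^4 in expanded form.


Expand (-y + 7)^4 by repeated multiplication:
  (-y + 7)^2 = y^2 - 14y + 49
  (-y + 7)^3 = -y^3 + 21y^2 - 147y + 343
= y^4 - 28y^3 + 294y^2 - 1372y + 2401


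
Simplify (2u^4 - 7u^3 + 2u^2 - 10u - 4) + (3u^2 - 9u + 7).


Align terms by degree and add:
  2u^4 - 7u^3 + 2u^2 - 10u - 4
+ 3u^2 - 9u + 7
= 2u^4 - 7u^3 + 5u^2 - 19u + 3


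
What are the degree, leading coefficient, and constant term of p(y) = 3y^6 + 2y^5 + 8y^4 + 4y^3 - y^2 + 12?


Highest power of y is 6, with coefficient 3. Constant term is 12.
Degree = 6, leading coefficient = 3, constant term = 12


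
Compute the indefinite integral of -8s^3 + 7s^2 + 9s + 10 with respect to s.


Reverse power rule on each term:
  ∫ -8s^3 ds = -2s^4
  ∫ 7s^2 ds = (7/3)s^3
  ∫ 9s ds = (9/2)s^2
  ∫ 10 ds = 10s
F(s) = -2s^4 + (7/3)s^3 + (9/2)s^2 + 10s + C


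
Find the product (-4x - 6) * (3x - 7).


Distribute each term of the first polynomial:
  (-4x)(3x - 7) = -12x^2 + 28x
  (-6)(3x - 7) = -18x + 42
Sum: -12x^2 + 10x + 42


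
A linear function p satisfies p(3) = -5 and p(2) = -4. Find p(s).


p(s) = ms + b. Using p(3)=-5, p(2)=-4:
m = (-5 + 4)/(3 - 2) = -1/1 = -1
b = -5 - m*(3) = -5 + 3 = -2
p(s) = -s - 2


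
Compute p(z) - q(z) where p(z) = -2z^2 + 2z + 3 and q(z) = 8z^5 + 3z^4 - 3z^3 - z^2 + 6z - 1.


Distribute the minus sign:
  (-2z^2 + 2z + 3)
- (8z^5 + 3z^4 - 3z^3 - z^2 + 6z - 1)
Negate second polynomial: -8z^5 - 3z^4 + 3z^3 + z^2 - 6z + 1
Add: -8z^5 - 3z^4 + 3z^3 - z^2 - 4z + 4


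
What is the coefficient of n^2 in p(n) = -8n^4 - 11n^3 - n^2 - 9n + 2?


Read off the coefficient of n^2: -1


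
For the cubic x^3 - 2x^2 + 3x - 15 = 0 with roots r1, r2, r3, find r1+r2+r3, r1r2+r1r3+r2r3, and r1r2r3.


Monic cubic x^3+bx^2+cx+d=0: sum=-b, pairwise sum=c, product=-d.
b=-2, c=3, d=-15
r1+r2+r3 = 2
r1r2+r1r3+r2r3 = 3
r1r2r3 = 15


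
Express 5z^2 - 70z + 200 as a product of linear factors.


Roots satisfy r1 + r2 = -b/a = 14 and r1*r2 = c/a = 40.
So r1 = 4, r2 = 10.
5z^2 - 70z + 200 = 5(z - r1)(z - r2) = 5(z - 4)(z - 10)


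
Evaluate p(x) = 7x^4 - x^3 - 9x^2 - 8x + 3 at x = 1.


Using direct substitution:
  7 * (1)^4 = 7
  -1 * (1)^3 = -1
  -9 * (1)^2 = -9
  -8 * (1)^1 = -8
  constant: 3
Sum = 7 - 1 - 9 - 8 + 3 = -8


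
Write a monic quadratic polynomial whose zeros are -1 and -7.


p(x) = (x + 1)(x + 7)
Expand: x^2 + 8x + 7


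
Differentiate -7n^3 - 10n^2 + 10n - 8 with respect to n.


Apply the power rule term by term:
  d/dn(-7n^3) = -21n^2
  d/dn(-10n^2) = -20n
  d/dn(10n) = 10
  d/dn(-8) = 0
p'(n) = -21n^2 - 20n + 10


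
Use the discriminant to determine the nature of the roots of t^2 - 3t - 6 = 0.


D = b^2 - 4ac = (-3)^2 - 4(1)(-6) = 9 + 24 = 33
Since D > 0: two distinct irrational roots


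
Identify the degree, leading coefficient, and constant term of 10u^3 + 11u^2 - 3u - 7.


Highest power of u is 3, with coefficient 10. Constant term is -7.
Degree = 3, leading coefficient = 10, constant term = -7


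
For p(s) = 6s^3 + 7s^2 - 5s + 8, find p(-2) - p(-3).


p(-2) = -2
p(-3) = -76
p(-2) - p(-3) = -2 + 76 = 74


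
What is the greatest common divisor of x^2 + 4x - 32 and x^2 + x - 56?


Factor each:
  x^2 + 4x - 32 = (x + 8)(x - 4)
  x^2 + x - 56 = (x + 8)(x - 7)
Common monic factor: x + 8


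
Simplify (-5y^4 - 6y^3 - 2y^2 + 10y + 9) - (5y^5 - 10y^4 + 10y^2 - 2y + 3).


Distribute the minus sign:
  (-5y^4 - 6y^3 - 2y^2 + 10y + 9)
- (5y^5 - 10y^4 + 10y^2 - 2y + 3)
Negate second polynomial: -5y^5 + 10y^4 - 10y^2 + 2y - 3
Add: -5y^5 + 5y^4 - 6y^3 - 12y^2 + 12y + 6


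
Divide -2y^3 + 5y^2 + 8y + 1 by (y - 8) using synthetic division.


Synthetic division with c = 8. Coefficients: -2, 5, 8, 1
Bring down -2.
  -2 * 8 = -16; -16 + 5 = -11
  -11 * 8 = -88; -88 + 8 = -80
  -80 * 8 = -640; -640 + 1 = -639
Quotient: -2y^2 - 11y - 80, Remainder: -639


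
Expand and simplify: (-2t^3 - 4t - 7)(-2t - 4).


Distribute each term of the first polynomial:
  (-2t^3)(-2t - 4) = 4t^4 + 8t^3
  (-4t)(-2t - 4) = 8t^2 + 16t
  (-7)(-2t - 4) = 14t + 28
Sum: 4t^4 + 8t^3 + 8t^2 + 30t + 28


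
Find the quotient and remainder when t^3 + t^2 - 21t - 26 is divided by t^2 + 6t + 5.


(t^3 + t^2 - 21t - 26) / (t^2 + 6t + 5)
Step 1: t * (t^2 + 6t + 5) = t^3 + 6t^2 + 5t; subtract.
Step 2: -5 * (t^2 + 6t + 5) = -5t^2 - 30t - 25; subtract.
Quotient: t - 5, Remainder: 4t - 1


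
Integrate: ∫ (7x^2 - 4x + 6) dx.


Reverse power rule on each term:
  ∫ 7x^2 dx = (7/3)x^3
  ∫ -4x dx = -2x^2
  ∫ 6 dx = 6x
F(x) = (7/3)x^3 - 2x^2 + 6x + C


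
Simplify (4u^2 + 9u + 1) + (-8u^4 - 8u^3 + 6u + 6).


Align terms by degree and add:
  4u^2 + 9u + 1
  -8u^4 - 8u^3 + 6u + 6
= -8u^4 - 8u^3 + 4u^2 + 15u + 7


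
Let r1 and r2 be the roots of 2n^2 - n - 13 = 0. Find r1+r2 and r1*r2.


For an^2+bn+c=0: sum = -b/a, product = c/a.
a=2, b=-1, c=-13
Sum = -(-1)/2 = 1/2
Product = (-13)/2 = -13/2


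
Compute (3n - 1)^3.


Expand (3n - 1)^3 by repeated multiplication:
  (3n - 1)^2 = 9n^2 - 6n + 1
= 27n^3 - 27n^2 + 9n - 1


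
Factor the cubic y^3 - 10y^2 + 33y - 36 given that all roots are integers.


Try integer roots (divisors of -36). y=3: p(3)=0.
Divide out (y - 3): quotient is y^2 - 7y + 12.
Factor the quadratic: (y - 3)(y - 4)
Result: (y - 3)(y - 3)(y - 4)


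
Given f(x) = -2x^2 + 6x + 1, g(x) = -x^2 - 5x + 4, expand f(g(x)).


Substitute g(x) into f:
f(g(x)) = -2*(-x^2 - 5x + 4)^2 + 6*(-x^2 - 5x + 4) + 1
(-x^2 - 5x + 4)^2 = x^4 + 10x^3 + 17x^2 - 40x + 16
Expand and combine: -2x^4 - 20x^3 - 40x^2 + 50x - 7


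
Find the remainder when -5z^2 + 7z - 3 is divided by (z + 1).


By the Remainder Theorem, the remainder equals p(-1):
  -5*(-1)^2 = -5
  7*(-1)^1 = -7
  constant: -3
Sum: -5 - 7 - 3 = -15


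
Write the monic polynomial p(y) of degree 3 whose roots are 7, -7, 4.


p(y) = (y - 7)(y + 7)(y - 4)
Expand: y^3 - 4y^2 - 49y + 196


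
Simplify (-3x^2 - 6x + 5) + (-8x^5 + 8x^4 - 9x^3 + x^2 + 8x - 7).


Align terms by degree and add:
  -3x^2 - 6x + 5
  -8x^5 + 8x^4 - 9x^3 + x^2 + 8x - 7
= -8x^5 + 8x^4 - 9x^3 - 2x^2 + 2x - 2


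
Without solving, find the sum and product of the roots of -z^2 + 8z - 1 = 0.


For az^2+bz+c=0: sum = -b/a, product = c/a.
a=-1, b=8, c=-1
Sum = -(8)/-1 = 8
Product = (-1)/-1 = 1


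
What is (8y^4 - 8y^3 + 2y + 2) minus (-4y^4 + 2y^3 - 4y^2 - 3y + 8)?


Distribute the minus sign:
  (8y^4 - 8y^3 + 2y + 2)
- (-4y^4 + 2y^3 - 4y^2 - 3y + 8)
Negate second polynomial: 4y^4 - 2y^3 + 4y^2 + 3y - 8
Add: 12y^4 - 10y^3 + 4y^2 + 5y - 6


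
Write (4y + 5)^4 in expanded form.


Expand (4y + 5)^4 by repeated multiplication:
  (4y + 5)^2 = 16y^2 + 40y + 25
  (4y + 5)^3 = 64y^3 + 240y^2 + 300y + 125
= 256y^4 + 1280y^3 + 2400y^2 + 2000y + 625


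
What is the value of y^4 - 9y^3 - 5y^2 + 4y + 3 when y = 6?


Using direct substitution:
  1 * (6)^4 = 1296
  -9 * (6)^3 = -1944
  -5 * (6)^2 = -180
  4 * (6)^1 = 24
  constant: 3
Sum = 1296 - 1944 - 180 + 24 + 3 = -801


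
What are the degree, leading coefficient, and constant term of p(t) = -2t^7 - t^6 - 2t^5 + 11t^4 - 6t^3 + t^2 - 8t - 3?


Highest power of t is 7, with coefficient -2. Constant term is -3.
Degree = 7, leading coefficient = -2, constant term = -3


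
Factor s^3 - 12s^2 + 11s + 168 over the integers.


Try integer roots (divisors of 168). s=7: p(7)=0.
Divide out (s - 7): quotient is s^2 - 5s - 24.
Factor the quadratic: (s + 3)(s - 8)
Result: (s - 7)(s + 3)(s - 8)


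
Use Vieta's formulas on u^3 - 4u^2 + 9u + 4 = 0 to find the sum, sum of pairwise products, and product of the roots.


Monic cubic u^3+bu^2+cu+d=0: sum=-b, pairwise sum=c, product=-d.
b=-4, c=9, d=4
r1+r2+r3 = 4
r1r2+r1r3+r2r3 = 9
r1r2r3 = -4


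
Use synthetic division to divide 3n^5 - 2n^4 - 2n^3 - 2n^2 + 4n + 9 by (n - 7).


Synthetic division with c = 7. Coefficients: 3, -2, -2, -2, 4, 9
Bring down 3.
  3 * 7 = 21; 21 - 2 = 19
  19 * 7 = 133; 133 - 2 = 131
  131 * 7 = 917; 917 - 2 = 915
  915 * 7 = 6405; 6405 + 4 = 6409
  6409 * 7 = 44863; 44863 + 9 = 44872
Quotient: 3n^4 + 19n^3 + 131n^2 + 915n + 6409, Remainder: 44872


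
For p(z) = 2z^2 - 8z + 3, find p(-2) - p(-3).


p(-2) = 27
p(-3) = 45
p(-2) - p(-3) = 27 - 45 = -18


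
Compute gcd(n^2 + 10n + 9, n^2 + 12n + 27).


Factor each:
  n^2 + 10n + 9 = (n + 9)(n + 1)
  n^2 + 12n + 27 = (n + 9)(n + 3)
Common monic factor: n + 9


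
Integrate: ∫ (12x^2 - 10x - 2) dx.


Reverse power rule on each term:
  ∫ 12x^2 dx = 4x^3
  ∫ -10x dx = -5x^2
  ∫ -2 dx = -2x
F(x) = 4x^3 - 5x^2 - 2x + C


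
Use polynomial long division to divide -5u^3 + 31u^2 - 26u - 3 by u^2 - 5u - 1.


(-5u^3 + 31u^2 - 26u - 3) / (u^2 - 5u - 1)
Step 1: -5u * (u^2 - 5u - 1) = -5u^3 + 25u^2 + 5u; subtract.
Step 2: 6 * (u^2 - 5u - 1) = 6u^2 - 30u - 6; subtract.
Quotient: -5u + 6, Remainder: -u + 3


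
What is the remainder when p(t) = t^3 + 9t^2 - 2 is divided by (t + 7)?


By the Remainder Theorem, the remainder equals p(-7):
  1*(-7)^3 = -343
  9*(-7)^2 = 441
  0*(-7)^1 = 0
  constant: -2
Sum: -343 + 441 + 0 - 2 = 96


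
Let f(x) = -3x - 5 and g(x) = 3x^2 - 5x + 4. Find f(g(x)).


Substitute g(x) into f:
f(g(x)) = -3*(3x^2 - 5x + 4) + (-5)
Expand and combine: -9x^2 + 15x - 17


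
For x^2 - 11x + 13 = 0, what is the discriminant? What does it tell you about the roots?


D = b^2 - 4ac = (-11)^2 - 4(1)(13) = 121 - 52 = 69
Since D > 0: two distinct irrational roots


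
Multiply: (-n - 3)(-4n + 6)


Distribute each term of the first polynomial:
  (-n)(-4n + 6) = 4n^2 - 6n
  (-3)(-4n + 6) = 12n - 18
Sum: 4n^2 + 6n - 18


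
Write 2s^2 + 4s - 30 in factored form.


Roots satisfy r1 + r2 = -b/a = -2 and r1*r2 = c/a = -15.
So r1 = -5, r2 = 3.
2s^2 + 4s - 30 = 2(s - r1)(s - r2) = 2(s + 5)(s - 3)


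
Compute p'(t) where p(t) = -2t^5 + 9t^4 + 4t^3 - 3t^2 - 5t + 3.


Apply the power rule term by term:
  d/dt(-2t^5) = -10t^4
  d/dt(9t^4) = 36t^3
  d/dt(4t^3) = 12t^2
  d/dt(-3t^2) = -6t
  d/dt(-5t) = -5
  d/dt(3) = 0
p'(t) = -10t^4 + 36t^3 + 12t^2 - 6t - 5


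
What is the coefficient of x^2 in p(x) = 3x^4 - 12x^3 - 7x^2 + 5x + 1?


Read off the coefficient of x^2: -7


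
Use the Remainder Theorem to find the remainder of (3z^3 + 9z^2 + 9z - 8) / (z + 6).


By the Remainder Theorem, the remainder equals p(-6):
  3*(-6)^3 = -648
  9*(-6)^2 = 324
  9*(-6)^1 = -54
  constant: -8
Sum: -648 + 324 - 54 - 8 = -386


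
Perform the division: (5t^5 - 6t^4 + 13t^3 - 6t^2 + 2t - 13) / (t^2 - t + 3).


(5t^5 - 6t^4 + 13t^3 - 6t^2 + 2t - 13) / (t^2 - t + 3)
Step 1: 5t^3 * (t^2 - t + 3) = 5t^5 - 5t^4 + 15t^3; subtract.
Step 2: -t^2 * (t^2 - t + 3) = -t^4 + t^3 - 3t^2; subtract.
Step 3: -3t * (t^2 - t + 3) = -3t^3 + 3t^2 - 9t; subtract.
Step 4: -6 * (t^2 - t + 3) = -6t^2 + 6t - 18; subtract.
Quotient: 5t^3 - t^2 - 3t - 6, Remainder: 5t + 5


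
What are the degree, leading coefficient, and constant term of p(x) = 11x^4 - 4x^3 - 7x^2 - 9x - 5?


Highest power of x is 4, with coefficient 11. Constant term is -5.
Degree = 4, leading coefficient = 11, constant term = -5


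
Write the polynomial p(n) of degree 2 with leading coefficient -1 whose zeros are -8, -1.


p(n) = -(n + 8)(n + 1)
Expand: -n^2 - 9n - 8


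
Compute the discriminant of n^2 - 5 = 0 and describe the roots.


D = b^2 - 4ac = (0)^2 - 4(1)(-5) = 0 + 20 = 20
Since D > 0: two distinct irrational roots


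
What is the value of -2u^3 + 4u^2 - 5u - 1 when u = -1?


Using direct substitution:
  -2 * (-1)^3 = 2
  4 * (-1)^2 = 4
  -5 * (-1)^1 = 5
  constant: -1
Sum = 2 + 4 + 5 - 1 = 10


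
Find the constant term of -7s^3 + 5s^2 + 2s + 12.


Read off the constant term: 12


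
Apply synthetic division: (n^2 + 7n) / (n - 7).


Synthetic division with c = 7. Coefficients: 1, 7, 0
Bring down 1.
  1 * 7 = 7; 7 + 7 = 14
  14 * 7 = 98; 98 + 0 = 98
Quotient: n + 14, Remainder: 98


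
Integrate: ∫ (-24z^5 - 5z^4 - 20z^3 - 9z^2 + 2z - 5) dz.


Reverse power rule on each term:
  ∫ -24z^5 dz = -4z^6
  ∫ -5z^4 dz = -z^5
  ∫ -20z^3 dz = -5z^4
  ∫ -9z^2 dz = -3z^3
  ∫ 2z dz = z^2
  ∫ -5 dz = -5z
F(z) = -4z^6 - z^5 - 5z^4 - 3z^3 + z^2 - 5z + C


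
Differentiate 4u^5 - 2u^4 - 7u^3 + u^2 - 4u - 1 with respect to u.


Apply the power rule term by term:
  d/du(4u^5) = 20u^4
  d/du(-2u^4) = -8u^3
  d/du(-7u^3) = -21u^2
  d/du(u^2) = 2u
  d/du(-4u) = -4
  d/du(-1) = 0
p'(u) = 20u^4 - 8u^3 - 21u^2 + 2u - 4


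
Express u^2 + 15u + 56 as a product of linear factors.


Roots satisfy r1 + r2 = -b/a = -15 and r1*r2 = c/a = 56.
So r1 = -8, r2 = -7.
u^2 + 15u + 56 = (u - r1)(u - r2) = (u + 8)(u + 7)


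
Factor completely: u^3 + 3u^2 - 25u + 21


Try integer roots (divisors of 21). u=1: p(1)=0.
Divide out (u - 1): quotient is u^2 + 4u - 21.
Factor the quadratic: (u - 3)(u + 7)
Result: (u - 1)(u - 3)(u + 7)


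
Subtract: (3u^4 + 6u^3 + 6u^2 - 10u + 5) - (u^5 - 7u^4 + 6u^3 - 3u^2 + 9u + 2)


Distribute the minus sign:
  (3u^4 + 6u^3 + 6u^2 - 10u + 5)
- (u^5 - 7u^4 + 6u^3 - 3u^2 + 9u + 2)
Negate second polynomial: -u^5 + 7u^4 - 6u^3 + 3u^2 - 9u - 2
Add: -u^5 + 10u^4 + 9u^2 - 19u + 3


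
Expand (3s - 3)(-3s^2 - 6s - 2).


Distribute each term of the first polynomial:
  (3s)(-3s^2 - 6s - 2) = -9s^3 - 18s^2 - 6s
  (-3)(-3s^2 - 6s - 2) = 9s^2 + 18s + 6
Sum: -9s^3 - 9s^2 + 12s + 6


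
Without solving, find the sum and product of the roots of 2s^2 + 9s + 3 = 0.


For as^2+bs+c=0: sum = -b/a, product = c/a.
a=2, b=9, c=3
Sum = -(9)/2 = -9/2
Product = (3)/2 = 3/2


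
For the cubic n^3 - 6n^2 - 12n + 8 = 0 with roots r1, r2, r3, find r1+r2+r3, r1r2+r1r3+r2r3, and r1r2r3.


Monic cubic n^3+bn^2+cn+d=0: sum=-b, pairwise sum=c, product=-d.
b=-6, c=-12, d=8
r1+r2+r3 = 6
r1r2+r1r3+r2r3 = -12
r1r2r3 = -8


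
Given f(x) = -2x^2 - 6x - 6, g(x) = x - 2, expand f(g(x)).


Substitute g(x) into f:
f(g(x)) = -2*(x - 2)^2 + (-6)*(x - 2) + (-6)
(x - 2)^2 = x^2 - 4x + 4
Expand and combine: -2x^2 + 2x - 2


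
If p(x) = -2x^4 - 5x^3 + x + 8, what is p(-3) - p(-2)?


p(-3) = -22
p(-2) = 14
p(-3) - p(-2) = -22 - 14 = -36


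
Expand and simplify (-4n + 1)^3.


Expand (-4n + 1)^3 by repeated multiplication:
  (-4n + 1)^2 = 16n^2 - 8n + 1
= -64n^3 + 48n^2 - 12n + 1


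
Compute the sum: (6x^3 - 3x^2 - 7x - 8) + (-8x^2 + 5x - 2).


Align terms by degree and add:
  6x^3 - 3x^2 - 7x - 8
  -8x^2 + 5x - 2
= 6x^3 - 11x^2 - 2x - 10


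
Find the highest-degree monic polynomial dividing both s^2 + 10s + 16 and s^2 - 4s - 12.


Factor each:
  s^2 + 10s + 16 = (s + 2)(s + 8)
  s^2 - 4s - 12 = (s + 2)(s - 6)
Common monic factor: s + 2


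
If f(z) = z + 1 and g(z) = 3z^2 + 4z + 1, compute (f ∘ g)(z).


Substitute g(z) into f:
f(g(z)) = 1*(3z^2 + 4z + 1) + 1
Expand and combine: 3z^2 + 4z + 2


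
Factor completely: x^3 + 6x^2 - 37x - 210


Try integer roots (divisors of -210). x=-7: p(-7)=0.
Divide out (x + 7): quotient is x^2 - x - 30.
Factor the quadratic: (x - 6)(x + 5)
Result: (x + 7)(x - 6)(x + 5)


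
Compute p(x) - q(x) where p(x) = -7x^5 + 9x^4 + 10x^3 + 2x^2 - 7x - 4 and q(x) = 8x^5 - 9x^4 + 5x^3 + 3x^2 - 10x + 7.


Distribute the minus sign:
  (-7x^5 + 9x^4 + 10x^3 + 2x^2 - 7x - 4)
- (8x^5 - 9x^4 + 5x^3 + 3x^2 - 10x + 7)
Negate second polynomial: -8x^5 + 9x^4 - 5x^3 - 3x^2 + 10x - 7
Add: -15x^5 + 18x^4 + 5x^3 - x^2 + 3x - 11


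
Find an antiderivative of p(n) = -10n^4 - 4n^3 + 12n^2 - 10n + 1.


Reverse power rule on each term:
  ∫ -10n^4 dn = -2n^5
  ∫ -4n^3 dn = -n^4
  ∫ 12n^2 dn = 4n^3
  ∫ -10n dn = -5n^2
  ∫ 1 dn = n
F(n) = -2n^5 - n^4 + 4n^3 - 5n^2 + n + C


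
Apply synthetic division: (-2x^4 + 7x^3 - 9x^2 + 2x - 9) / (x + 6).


Synthetic division with c = -6. Coefficients: -2, 7, -9, 2, -9
Bring down -2.
  -2 * -6 = 12; 12 + 7 = 19
  19 * -6 = -114; -114 - 9 = -123
  -123 * -6 = 738; 738 + 2 = 740
  740 * -6 = -4440; -4440 - 9 = -4449
Quotient: -2x^3 + 19x^2 - 123x + 740, Remainder: -4449


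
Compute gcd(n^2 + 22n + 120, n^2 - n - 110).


Factor each:
  n^2 + 22n + 120 = (n + 10)(n + 12)
  n^2 - n - 110 = (n + 10)(n - 11)
Common monic factor: n + 10


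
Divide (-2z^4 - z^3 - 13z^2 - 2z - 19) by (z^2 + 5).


(-2z^4 - z^3 - 13z^2 - 2z - 19) / (z^2 + 5)
Step 1: -2z^2 * (z^2 + 5) = -2z^4 - 10z^2; subtract.
Step 2: -z * (z^2 + 5) = -z^3 - 5z; subtract.
Step 3: -3 * (z^2 + 5) = -3z^2 - 15; subtract.
Quotient: -2z^2 - z - 3, Remainder: 3z - 4


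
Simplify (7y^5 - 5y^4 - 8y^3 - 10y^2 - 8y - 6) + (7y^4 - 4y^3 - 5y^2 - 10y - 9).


Align terms by degree and add:
  7y^5 - 5y^4 - 8y^3 - 10y^2 - 8y - 6
+ 7y^4 - 4y^3 - 5y^2 - 10y - 9
= 7y^5 + 2y^4 - 12y^3 - 15y^2 - 18y - 15


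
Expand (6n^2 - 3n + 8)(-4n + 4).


Distribute each term of the first polynomial:
  (6n^2)(-4n + 4) = -24n^3 + 24n^2
  (-3n)(-4n + 4) = 12n^2 - 12n
  (8)(-4n + 4) = -32n + 32
Sum: -24n^3 + 36n^2 - 44n + 32


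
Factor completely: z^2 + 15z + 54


Roots satisfy r1 + r2 = -b/a = -15 and r1*r2 = c/a = 54.
So r1 = -6, r2 = -9.
z^2 + 15z + 54 = (z - r1)(z - r2) = (z + 6)(z + 9)


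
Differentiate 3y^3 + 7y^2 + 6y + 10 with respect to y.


Apply the power rule term by term:
  d/dy(3y^3) = 9y^2
  d/dy(7y^2) = 14y
  d/dy(6y) = 6
  d/dy(10) = 0
p'(y) = 9y^2 + 14y + 6


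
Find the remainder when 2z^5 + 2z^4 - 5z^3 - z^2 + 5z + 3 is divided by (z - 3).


By the Remainder Theorem, the remainder equals p(3):
  2*(3)^5 = 486
  2*(3)^4 = 162
  -5*(3)^3 = -135
  -1*(3)^2 = -9
  5*(3)^1 = 15
  constant: 3
Sum: 486 + 162 - 135 - 9 + 15 + 3 = 522


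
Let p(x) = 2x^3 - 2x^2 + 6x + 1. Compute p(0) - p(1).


p(0) = 1
p(1) = 7
p(0) - p(1) = 1 - 7 = -6


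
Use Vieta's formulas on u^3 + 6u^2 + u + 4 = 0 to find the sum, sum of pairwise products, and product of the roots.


Monic cubic u^3+bu^2+cu+d=0: sum=-b, pairwise sum=c, product=-d.
b=6, c=1, d=4
r1+r2+r3 = -6
r1r2+r1r3+r2r3 = 1
r1r2r3 = -4


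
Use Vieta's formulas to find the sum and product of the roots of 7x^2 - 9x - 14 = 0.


For ax^2+bx+c=0: sum = -b/a, product = c/a.
a=7, b=-9, c=-14
Sum = -(-9)/7 = 9/7
Product = (-14)/7 = -2


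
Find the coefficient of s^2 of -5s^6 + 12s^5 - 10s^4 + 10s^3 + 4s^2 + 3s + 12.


Read off the coefficient of s^2: 4


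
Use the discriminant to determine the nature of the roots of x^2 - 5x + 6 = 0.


D = b^2 - 4ac = (-5)^2 - 4(1)(6) = 25 - 24 = 1
Since D > 0: two distinct rational roots


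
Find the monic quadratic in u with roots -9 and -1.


p(u) = (u + 9)(u + 1)
Expand: u^2 + 10u + 9


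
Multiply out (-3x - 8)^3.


Expand (-3x - 8)^3 by repeated multiplication:
  (-3x - 8)^2 = 9x^2 + 48x + 64
= -27x^3 - 216x^2 - 576x - 512


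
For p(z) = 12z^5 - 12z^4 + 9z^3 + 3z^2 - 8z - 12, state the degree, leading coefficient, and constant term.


Highest power of z is 5, with coefficient 12. Constant term is -12.
Degree = 5, leading coefficient = 12, constant term = -12


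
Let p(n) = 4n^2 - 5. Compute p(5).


Using direct substitution:
  4 * (5)^2 = 100
  0 * (5)^1 = 0
  constant: -5
Sum = 100 + 0 - 5 = 95


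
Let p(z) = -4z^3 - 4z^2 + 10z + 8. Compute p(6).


Using direct substitution:
  -4 * (6)^3 = -864
  -4 * (6)^2 = -144
  10 * (6)^1 = 60
  constant: 8
Sum = -864 - 144 + 60 + 8 = -940


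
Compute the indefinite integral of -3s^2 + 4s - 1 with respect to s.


Reverse power rule on each term:
  ∫ -3s^2 ds = -s^3
  ∫ 4s ds = 2s^2
  ∫ -1 ds = -s
F(s) = -s^3 + 2s^2 - s + C


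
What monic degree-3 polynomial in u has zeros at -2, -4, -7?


p(u) = (u + 2)(u + 4)(u + 7)
Expand: u^3 + 13u^2 + 50u + 56


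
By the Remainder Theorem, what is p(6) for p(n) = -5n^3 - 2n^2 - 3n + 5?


By the Remainder Theorem, the remainder equals p(6):
  -5*(6)^3 = -1080
  -2*(6)^2 = -72
  -3*(6)^1 = -18
  constant: 5
Sum: -1080 - 72 - 18 + 5 = -1165


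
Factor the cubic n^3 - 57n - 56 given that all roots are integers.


Try integer roots (divisors of -56). n=8: p(8)=0.
Divide out (n - 8): quotient is n^2 + 8n + 7.
Factor the quadratic: (n + 1)(n + 7)
Result: (n - 8)(n + 1)(n + 7)


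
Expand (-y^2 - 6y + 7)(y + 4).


Distribute each term of the first polynomial:
  (-y^2)(y + 4) = -y^3 - 4y^2
  (-6y)(y + 4) = -6y^2 - 24y
  (7)(y + 4) = 7y + 28
Sum: -y^3 - 10y^2 - 17y + 28


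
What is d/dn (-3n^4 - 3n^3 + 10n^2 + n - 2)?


Apply the power rule term by term:
  d/dn(-3n^4) = -12n^3
  d/dn(-3n^3) = -9n^2
  d/dn(10n^2) = 20n
  d/dn(n) = 1
  d/dn(-2) = 0
p'(n) = -12n^3 - 9n^2 + 20n + 1


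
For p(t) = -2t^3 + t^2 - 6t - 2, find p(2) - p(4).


p(2) = -26
p(4) = -138
p(2) - p(4) = -26 + 138 = 112


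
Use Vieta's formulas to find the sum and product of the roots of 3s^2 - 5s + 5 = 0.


For as^2+bs+c=0: sum = -b/a, product = c/a.
a=3, b=-5, c=5
Sum = -(-5)/3 = 5/3
Product = (5)/3 = 5/3


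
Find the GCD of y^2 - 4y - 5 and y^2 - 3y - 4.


Factor each:
  y^2 - 4y - 5 = (y + 1)(y - 5)
  y^2 - 3y - 4 = (y + 1)(y - 4)
Common monic factor: y + 1


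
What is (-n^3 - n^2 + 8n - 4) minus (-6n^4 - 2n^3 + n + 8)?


Distribute the minus sign:
  (-n^3 - n^2 + 8n - 4)
- (-6n^4 - 2n^3 + n + 8)
Negate second polynomial: 6n^4 + 2n^3 - n - 8
Add: 6n^4 + n^3 - n^2 + 7n - 12


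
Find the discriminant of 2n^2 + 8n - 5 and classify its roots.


D = b^2 - 4ac = (8)^2 - 4(2)(-5) = 64 + 40 = 104
Since D > 0: two distinct irrational roots


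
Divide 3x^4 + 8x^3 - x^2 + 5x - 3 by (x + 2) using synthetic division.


Synthetic division with c = -2. Coefficients: 3, 8, -1, 5, -3
Bring down 3.
  3 * -2 = -6; -6 + 8 = 2
  2 * -2 = -4; -4 - 1 = -5
  -5 * -2 = 10; 10 + 5 = 15
  15 * -2 = -30; -30 - 3 = -33
Quotient: 3x^3 + 2x^2 - 5x + 15, Remainder: -33


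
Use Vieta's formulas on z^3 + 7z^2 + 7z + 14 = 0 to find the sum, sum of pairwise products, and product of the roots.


Monic cubic z^3+bz^2+cz+d=0: sum=-b, pairwise sum=c, product=-d.
b=7, c=7, d=14
r1+r2+r3 = -7
r1r2+r1r3+r2r3 = 7
r1r2r3 = -14


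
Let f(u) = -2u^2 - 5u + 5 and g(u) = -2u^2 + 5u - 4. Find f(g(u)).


Substitute g(u) into f:
f(g(u)) = -2*(-2u^2 + 5u - 4)^2 + (-5)*(-2u^2 + 5u - 4) + 5
(-2u^2 + 5u - 4)^2 = 4u^4 - 20u^3 + 41u^2 - 40u + 16
Expand and combine: -8u^4 + 40u^3 - 72u^2 + 55u - 7


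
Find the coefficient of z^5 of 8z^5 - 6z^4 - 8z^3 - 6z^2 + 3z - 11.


Read off the coefficient of z^5: 8


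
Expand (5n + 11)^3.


Expand (5n + 11)^3 by repeated multiplication:
  (5n + 11)^2 = 25n^2 + 110n + 121
= 125n^3 + 825n^2 + 1815n + 1331


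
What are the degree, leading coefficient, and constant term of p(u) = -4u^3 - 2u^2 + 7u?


Highest power of u is 3, with coefficient -4. Constant term is 0.
Degree = 3, leading coefficient = -4, constant term = 0


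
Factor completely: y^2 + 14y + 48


Roots satisfy r1 + r2 = -b/a = -14 and r1*r2 = c/a = 48.
So r1 = -6, r2 = -8.
y^2 + 14y + 48 = (y - r1)(y - r2) = (y + 6)(y + 8)


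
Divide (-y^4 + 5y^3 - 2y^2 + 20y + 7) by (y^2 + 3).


(-y^4 + 5y^3 - 2y^2 + 20y + 7) / (y^2 + 3)
Step 1: -y^2 * (y^2 + 3) = -y^4 - 3y^2; subtract.
Step 2: 5y * (y^2 + 3) = 5y^3 + 15y; subtract.
Step 3: 1 * (y^2 + 3) = y^2 + 3; subtract.
Quotient: -y^2 + 5y + 1, Remainder: 5y + 4


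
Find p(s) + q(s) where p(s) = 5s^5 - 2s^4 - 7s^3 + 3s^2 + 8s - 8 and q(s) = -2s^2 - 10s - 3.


Align terms by degree and add:
  5s^5 - 2s^4 - 7s^3 + 3s^2 + 8s - 8
  -2s^2 - 10s - 3
= 5s^5 - 2s^4 - 7s^3 + s^2 - 2s - 11


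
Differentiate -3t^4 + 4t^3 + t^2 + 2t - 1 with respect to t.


Apply the power rule term by term:
  d/dt(-3t^4) = -12t^3
  d/dt(4t^3) = 12t^2
  d/dt(t^2) = 2t
  d/dt(2t) = 2
  d/dt(-1) = 0
p'(t) = -12t^3 + 12t^2 + 2t + 2


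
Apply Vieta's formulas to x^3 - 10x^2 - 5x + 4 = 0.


Monic cubic x^3+bx^2+cx+d=0: sum=-b, pairwise sum=c, product=-d.
b=-10, c=-5, d=4
r1+r2+r3 = 10
r1r2+r1r3+r2r3 = -5
r1r2r3 = -4


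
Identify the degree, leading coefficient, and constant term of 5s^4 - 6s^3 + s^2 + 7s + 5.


Highest power of s is 4, with coefficient 5. Constant term is 5.
Degree = 4, leading coefficient = 5, constant term = 5


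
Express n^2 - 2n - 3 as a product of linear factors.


Roots satisfy r1 + r2 = -b/a = 2 and r1*r2 = c/a = -3.
So r1 = 3, r2 = -1.
n^2 - 2n - 3 = (n - r1)(n - r2) = (n - 3)(n + 1)


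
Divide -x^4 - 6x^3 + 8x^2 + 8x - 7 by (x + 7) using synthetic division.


Synthetic division with c = -7. Coefficients: -1, -6, 8, 8, -7
Bring down -1.
  -1 * -7 = 7; 7 - 6 = 1
  1 * -7 = -7; -7 + 8 = 1
  1 * -7 = -7; -7 + 8 = 1
  1 * -7 = -7; -7 - 7 = -14
Quotient: -x^3 + x^2 + x + 1, Remainder: -14


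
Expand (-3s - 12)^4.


Expand (-3s - 12)^4 by repeated multiplication:
  (-3s - 12)^2 = 9s^2 + 72s + 144
  (-3s - 12)^3 = -27s^3 - 324s^2 - 1296s - 1728
= 81s^4 + 1296s^3 + 7776s^2 + 20736s + 20736


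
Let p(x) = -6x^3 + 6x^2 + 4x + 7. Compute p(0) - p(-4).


p(0) = 7
p(-4) = 471
p(0) - p(-4) = 7 - 471 = -464


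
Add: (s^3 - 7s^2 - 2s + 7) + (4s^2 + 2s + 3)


Align terms by degree and add:
  s^3 - 7s^2 - 2s + 7
+ 4s^2 + 2s + 3
= s^3 - 3s^2 + 10


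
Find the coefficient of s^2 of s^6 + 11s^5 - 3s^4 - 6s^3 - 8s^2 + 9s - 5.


Read off the coefficient of s^2: -8


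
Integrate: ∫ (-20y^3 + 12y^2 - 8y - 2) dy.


Reverse power rule on each term:
  ∫ -20y^3 dy = -5y^4
  ∫ 12y^2 dy = 4y^3
  ∫ -8y dy = -4y^2
  ∫ -2 dy = -2y
F(y) = -5y^4 + 4y^3 - 4y^2 - 2y + C


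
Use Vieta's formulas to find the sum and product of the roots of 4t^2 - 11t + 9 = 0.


For at^2+bt+c=0: sum = -b/a, product = c/a.
a=4, b=-11, c=9
Sum = -(-11)/4 = 11/4
Product = (9)/4 = 9/4


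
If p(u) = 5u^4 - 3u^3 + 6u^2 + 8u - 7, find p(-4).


Using direct substitution:
  5 * (-4)^4 = 1280
  -3 * (-4)^3 = 192
  6 * (-4)^2 = 96
  8 * (-4)^1 = -32
  constant: -7
Sum = 1280 + 192 + 96 - 32 - 7 = 1529


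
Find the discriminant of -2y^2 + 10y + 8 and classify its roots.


D = b^2 - 4ac = (10)^2 - 4(-2)(8) = 100 + 64 = 164
Since D > 0: two distinct irrational roots


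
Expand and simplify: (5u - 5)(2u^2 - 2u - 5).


Distribute each term of the first polynomial:
  (5u)(2u^2 - 2u - 5) = 10u^3 - 10u^2 - 25u
  (-5)(2u^2 - 2u - 5) = -10u^2 + 10u + 25
Sum: 10u^3 - 20u^2 - 15u + 25


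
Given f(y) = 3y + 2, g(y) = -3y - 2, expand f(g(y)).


Substitute g(y) into f:
f(g(y)) = 3*(-3y - 2) + 2
Expand and combine: -9y - 4


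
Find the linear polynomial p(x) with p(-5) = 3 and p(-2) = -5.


p(x) = mx + b. Using p(-5)=3, p(-2)=-5:
m = (3 + 5)/(-5 + 2) = 8/-3 = -8/3
b = 3 - m*(-5) = 3 - 40/3 = -31/3
p(x) = -(8/3)x - (31/3)


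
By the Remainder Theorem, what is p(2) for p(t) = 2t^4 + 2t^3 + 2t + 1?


By the Remainder Theorem, the remainder equals p(2):
  2*(2)^4 = 32
  2*(2)^3 = 16
  0*(2)^2 = 0
  2*(2)^1 = 4
  constant: 1
Sum: 32 + 16 + 0 + 4 + 1 = 53


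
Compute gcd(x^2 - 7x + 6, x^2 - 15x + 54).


Factor each:
  x^2 - 7x + 6 = (x - 6)(x - 1)
  x^2 - 15x + 54 = (x - 6)(x - 9)
Common monic factor: x - 6


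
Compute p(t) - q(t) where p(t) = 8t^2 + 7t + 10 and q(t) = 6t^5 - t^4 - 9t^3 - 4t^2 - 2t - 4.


Distribute the minus sign:
  (8t^2 + 7t + 10)
- (6t^5 - t^4 - 9t^3 - 4t^2 - 2t - 4)
Negate second polynomial: -6t^5 + t^4 + 9t^3 + 4t^2 + 2t + 4
Add: -6t^5 + t^4 + 9t^3 + 12t^2 + 9t + 14


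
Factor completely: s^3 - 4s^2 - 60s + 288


Try integer roots (divisors of 288). s=6: p(6)=0.
Divide out (s - 6): quotient is s^2 + 2s - 48.
Factor the quadratic: (s + 8)(s - 6)
Result: (s - 6)(s + 8)(s - 6)


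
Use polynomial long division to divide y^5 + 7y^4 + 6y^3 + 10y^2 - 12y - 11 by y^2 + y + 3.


(y^5 + 7y^4 + 6y^3 + 10y^2 - 12y - 11) / (y^2 + y + 3)
Step 1: y^3 * (y^2 + y + 3) = y^5 + y^4 + 3y^3; subtract.
Step 2: 6y^2 * (y^2 + y + 3) = 6y^4 + 6y^3 + 18y^2; subtract.
Step 3: -3y * (y^2 + y + 3) = -3y^3 - 3y^2 - 9y; subtract.
Step 4: -5 * (y^2 + y + 3) = -5y^2 - 5y - 15; subtract.
Quotient: y^3 + 6y^2 - 3y - 5, Remainder: 2y + 4


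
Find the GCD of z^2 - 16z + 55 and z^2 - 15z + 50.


Factor each:
  z^2 - 16z + 55 = (z - 5)(z - 11)
  z^2 - 15z + 50 = (z - 5)(z - 10)
Common monic factor: z - 5


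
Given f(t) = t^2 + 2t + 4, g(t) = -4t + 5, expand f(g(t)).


Substitute g(t) into f:
f(g(t)) = 1*(-4t + 5)^2 + 2*(-4t + 5) + 4
(-4t + 5)^2 = 16t^2 - 40t + 25
Expand and combine: 16t^2 - 48t + 39


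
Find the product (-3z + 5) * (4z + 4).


Distribute each term of the first polynomial:
  (-3z)(4z + 4) = -12z^2 - 12z
  (5)(4z + 4) = 20z + 20
Sum: -12z^2 + 8z + 20


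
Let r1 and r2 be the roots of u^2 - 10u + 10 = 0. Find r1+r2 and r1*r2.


For au^2+bu+c=0: sum = -b/a, product = c/a.
a=1, b=-10, c=10
Sum = -(-10)/1 = 10
Product = (10)/1 = 10


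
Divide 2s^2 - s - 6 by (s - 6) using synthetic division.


Synthetic division with c = 6. Coefficients: 2, -1, -6
Bring down 2.
  2 * 6 = 12; 12 - 1 = 11
  11 * 6 = 66; 66 - 6 = 60
Quotient: 2s + 11, Remainder: 60


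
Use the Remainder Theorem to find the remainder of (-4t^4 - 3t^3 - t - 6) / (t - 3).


By the Remainder Theorem, the remainder equals p(3):
  -4*(3)^4 = -324
  -3*(3)^3 = -81
  0*(3)^2 = 0
  -1*(3)^1 = -3
  constant: -6
Sum: -324 - 81 + 0 - 3 - 6 = -414


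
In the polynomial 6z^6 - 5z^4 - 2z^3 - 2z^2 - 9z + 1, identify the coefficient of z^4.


Read off the coefficient of z^4: -5


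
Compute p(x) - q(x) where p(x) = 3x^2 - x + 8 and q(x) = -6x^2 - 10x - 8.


Distribute the minus sign:
  (3x^2 - x + 8)
- (-6x^2 - 10x - 8)
Negate second polynomial: 6x^2 + 10x + 8
Add: 9x^2 + 9x + 16


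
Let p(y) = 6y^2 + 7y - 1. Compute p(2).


Using direct substitution:
  6 * (2)^2 = 24
  7 * (2)^1 = 14
  constant: -1
Sum = 24 + 14 - 1 = 37


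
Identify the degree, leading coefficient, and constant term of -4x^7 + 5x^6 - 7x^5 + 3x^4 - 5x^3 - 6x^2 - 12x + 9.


Highest power of x is 7, with coefficient -4. Constant term is 9.
Degree = 7, leading coefficient = -4, constant term = 9


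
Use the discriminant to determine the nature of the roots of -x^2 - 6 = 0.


D = b^2 - 4ac = (0)^2 - 4(-1)(-6) = 0 - 24 = -24
Since D < 0: two complex conjugate roots (no real roots)


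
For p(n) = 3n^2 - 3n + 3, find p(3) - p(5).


p(3) = 21
p(5) = 63
p(3) - p(5) = 21 - 63 = -42


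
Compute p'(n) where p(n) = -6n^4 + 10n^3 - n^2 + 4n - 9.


Apply the power rule term by term:
  d/dn(-6n^4) = -24n^3
  d/dn(10n^3) = 30n^2
  d/dn(-n^2) = -2n
  d/dn(4n) = 4
  d/dn(-9) = 0
p'(n) = -24n^3 + 30n^2 - 2n + 4


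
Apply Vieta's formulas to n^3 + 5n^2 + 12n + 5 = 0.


Monic cubic n^3+bn^2+cn+d=0: sum=-b, pairwise sum=c, product=-d.
b=5, c=12, d=5
r1+r2+r3 = -5
r1r2+r1r3+r2r3 = 12
r1r2r3 = -5


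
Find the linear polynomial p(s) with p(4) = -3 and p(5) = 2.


p(s) = ms + b. Using p(4)=-3, p(5)=2:
m = (-3 - 2)/(4 - 5) = -5/-1 = 5
b = -3 - m*(4) = -3 - 20 = -23
p(s) = 5s - 23


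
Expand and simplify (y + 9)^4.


Expand (y + 9)^4 by repeated multiplication:
  (y + 9)^2 = y^2 + 18y + 81
  (y + 9)^3 = y^3 + 27y^2 + 243y + 729
= y^4 + 36y^3 + 486y^2 + 2916y + 6561


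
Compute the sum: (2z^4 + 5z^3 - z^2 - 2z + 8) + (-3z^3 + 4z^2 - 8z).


Align terms by degree and add:
  2z^4 + 5z^3 - z^2 - 2z + 8
  -3z^3 + 4z^2 - 8z
= 2z^4 + 2z^3 + 3z^2 - 10z + 8


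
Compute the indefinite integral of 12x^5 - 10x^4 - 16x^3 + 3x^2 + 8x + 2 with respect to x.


Reverse power rule on each term:
  ∫ 12x^5 dx = 2x^6
  ∫ -10x^4 dx = -2x^5
  ∫ -16x^3 dx = -4x^4
  ∫ 3x^2 dx = x^3
  ∫ 8x dx = 4x^2
  ∫ 2 dx = 2x
F(x) = 2x^6 - 2x^5 - 4x^4 + x^3 + 4x^2 + 2x + C


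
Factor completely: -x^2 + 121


Roots satisfy r1 + r2 = -b/a = 0 and r1*r2 = c/a = -121.
So r1 = 11, r2 = -11.
-x^2 + 121 = -(x - r1)(x - r2) = -(x - 11)(x + 11)


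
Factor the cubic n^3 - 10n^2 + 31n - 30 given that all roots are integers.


Try integer roots (divisors of -30). n=3: p(3)=0.
Divide out (n - 3): quotient is n^2 - 7n + 10.
Factor the quadratic: (n - 2)(n - 5)
Result: (n - 3)(n - 2)(n - 5)


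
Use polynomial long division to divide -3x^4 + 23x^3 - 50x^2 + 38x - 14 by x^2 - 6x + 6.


(-3x^4 + 23x^3 - 50x^2 + 38x - 14) / (x^2 - 6x + 6)
Step 1: -3x^2 * (x^2 - 6x + 6) = -3x^4 + 18x^3 - 18x^2; subtract.
Step 2: 5x * (x^2 - 6x + 6) = 5x^3 - 30x^2 + 30x; subtract.
Step 3: -2 * (x^2 - 6x + 6) = -2x^2 + 12x - 12; subtract.
Quotient: -3x^2 + 5x - 2, Remainder: -4x - 2


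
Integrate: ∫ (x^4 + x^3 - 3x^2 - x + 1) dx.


Reverse power rule on each term:
  ∫ x^4 dx = (1/5)x^5
  ∫ x^3 dx = (1/4)x^4
  ∫ -3x^2 dx = -x^3
  ∫ -x dx = -(1/2)x^2
  ∫ 1 dx = x
F(x) = (1/5)x^5 + (1/4)x^4 - x^3 - (1/2)x^2 + x + C


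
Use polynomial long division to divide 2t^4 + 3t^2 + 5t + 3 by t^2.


(2t^4 + 3t^2 + 5t + 3) / (t^2)
Step 1: 2t^2 * (t^2) = 2t^4; subtract.
Step 2: 0 * (t^2) = 0; subtract.
Step 3: 3 * (t^2) = 3t^2; subtract.
Quotient: 2t^2 + 3, Remainder: 5t + 3


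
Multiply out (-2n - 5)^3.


Expand (-2n - 5)^3 by repeated multiplication:
  (-2n - 5)^2 = 4n^2 + 20n + 25
= -8n^3 - 60n^2 - 150n - 125


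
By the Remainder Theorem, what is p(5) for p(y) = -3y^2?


By the Remainder Theorem, the remainder equals p(5):
  -3*(5)^2 = -75
  0*(5)^1 = 0
  constant: 0
Sum: -75 + 0 + 0 = -75


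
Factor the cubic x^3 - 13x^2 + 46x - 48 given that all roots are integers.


Try integer roots (divisors of -48). x=3: p(3)=0.
Divide out (x - 3): quotient is x^2 - 10x + 16.
Factor the quadratic: (x - 8)(x - 2)
Result: (x - 3)(x - 8)(x - 2)


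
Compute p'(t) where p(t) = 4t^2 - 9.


Apply the power rule term by term:
  d/dt(4t^2) = 8t
  d/dt(-9) = 0
p'(t) = 8t


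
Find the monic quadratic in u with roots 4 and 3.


p(u) = (u - 4)(u - 3)
Expand: u^2 - 7u + 12


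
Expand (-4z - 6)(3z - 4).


Distribute each term of the first polynomial:
  (-4z)(3z - 4) = -12z^2 + 16z
  (-6)(3z - 4) = -18z + 24
Sum: -12z^2 - 2z + 24


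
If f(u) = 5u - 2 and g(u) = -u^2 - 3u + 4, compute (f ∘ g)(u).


Substitute g(u) into f:
f(g(u)) = 5*(-u^2 - 3u + 4) + (-2)
Expand and combine: -5u^2 - 15u + 18


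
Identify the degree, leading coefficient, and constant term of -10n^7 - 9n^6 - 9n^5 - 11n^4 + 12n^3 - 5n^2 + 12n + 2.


Highest power of n is 7, with coefficient -10. Constant term is 2.
Degree = 7, leading coefficient = -10, constant term = 2


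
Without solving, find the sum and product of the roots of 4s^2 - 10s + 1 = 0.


For as^2+bs+c=0: sum = -b/a, product = c/a.
a=4, b=-10, c=1
Sum = -(-10)/4 = 5/2
Product = (1)/4 = 1/4


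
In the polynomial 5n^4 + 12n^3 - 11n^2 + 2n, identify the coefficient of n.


Read off the coefficient of n: 2


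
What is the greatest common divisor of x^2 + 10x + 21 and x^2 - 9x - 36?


Factor each:
  x^2 + 10x + 21 = (x + 3)(x + 7)
  x^2 - 9x - 36 = (x + 3)(x - 12)
Common monic factor: x + 3


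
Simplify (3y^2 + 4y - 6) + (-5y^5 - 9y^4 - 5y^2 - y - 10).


Align terms by degree and add:
  3y^2 + 4y - 6
  -5y^5 - 9y^4 - 5y^2 - y - 10
= -5y^5 - 9y^4 - 2y^2 + 3y - 16


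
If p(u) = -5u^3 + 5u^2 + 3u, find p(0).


Using direct substitution:
  -5 * (0)^3 = 0
  5 * (0)^2 = 0
  3 * (0)^1 = 0
  constant: 0
Sum = 0 + 0 + 0 + 0 = 0


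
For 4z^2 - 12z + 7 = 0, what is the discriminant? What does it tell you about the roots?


D = b^2 - 4ac = (-12)^2 - 4(4)(7) = 144 - 112 = 32
Since D > 0: two distinct irrational roots


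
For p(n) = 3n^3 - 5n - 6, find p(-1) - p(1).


p(-1) = -4
p(1) = -8
p(-1) - p(1) = -4 + 8 = 4


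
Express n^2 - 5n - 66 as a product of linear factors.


Roots satisfy r1 + r2 = -b/a = 5 and r1*r2 = c/a = -66.
So r1 = -6, r2 = 11.
n^2 - 5n - 66 = (n - r1)(n - r2) = (n + 6)(n - 11)


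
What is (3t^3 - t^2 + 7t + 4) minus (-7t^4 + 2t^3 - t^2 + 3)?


Distribute the minus sign:
  (3t^3 - t^2 + 7t + 4)
- (-7t^4 + 2t^3 - t^2 + 3)
Negate second polynomial: 7t^4 - 2t^3 + t^2 - 3
Add: 7t^4 + t^3 + 7t + 1


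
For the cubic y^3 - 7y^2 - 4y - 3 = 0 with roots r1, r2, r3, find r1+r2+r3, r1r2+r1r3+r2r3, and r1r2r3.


Monic cubic y^3+by^2+cy+d=0: sum=-b, pairwise sum=c, product=-d.
b=-7, c=-4, d=-3
r1+r2+r3 = 7
r1r2+r1r3+r2r3 = -4
r1r2r3 = 3


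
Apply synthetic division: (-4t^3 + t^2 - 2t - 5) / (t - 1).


Synthetic division with c = 1. Coefficients: -4, 1, -2, -5
Bring down -4.
  -4 * 1 = -4; -4 + 1 = -3
  -3 * 1 = -3; -3 - 2 = -5
  -5 * 1 = -5; -5 - 5 = -10
Quotient: -4t^2 - 3t - 5, Remainder: -10


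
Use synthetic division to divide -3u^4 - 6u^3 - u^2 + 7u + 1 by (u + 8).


Synthetic division with c = -8. Coefficients: -3, -6, -1, 7, 1
Bring down -3.
  -3 * -8 = 24; 24 - 6 = 18
  18 * -8 = -144; -144 - 1 = -145
  -145 * -8 = 1160; 1160 + 7 = 1167
  1167 * -8 = -9336; -9336 + 1 = -9335
Quotient: -3u^3 + 18u^2 - 145u + 1167, Remainder: -9335


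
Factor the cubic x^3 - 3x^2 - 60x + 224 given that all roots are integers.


Try integer roots (divisors of 224). x=4: p(4)=0.
Divide out (x - 4): quotient is x^2 + x - 56.
Factor the quadratic: (x - 7)(x + 8)
Result: (x - 4)(x - 7)(x + 8)
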